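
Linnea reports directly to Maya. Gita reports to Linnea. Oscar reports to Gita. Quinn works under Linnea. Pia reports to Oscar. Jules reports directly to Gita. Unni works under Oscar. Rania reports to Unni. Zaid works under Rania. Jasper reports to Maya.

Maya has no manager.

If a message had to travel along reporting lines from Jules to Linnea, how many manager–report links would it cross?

Jules is in Linnea's organization: the chain from Jules up to Linnea is Jules → Gita → Linnea, which is 2 links.

2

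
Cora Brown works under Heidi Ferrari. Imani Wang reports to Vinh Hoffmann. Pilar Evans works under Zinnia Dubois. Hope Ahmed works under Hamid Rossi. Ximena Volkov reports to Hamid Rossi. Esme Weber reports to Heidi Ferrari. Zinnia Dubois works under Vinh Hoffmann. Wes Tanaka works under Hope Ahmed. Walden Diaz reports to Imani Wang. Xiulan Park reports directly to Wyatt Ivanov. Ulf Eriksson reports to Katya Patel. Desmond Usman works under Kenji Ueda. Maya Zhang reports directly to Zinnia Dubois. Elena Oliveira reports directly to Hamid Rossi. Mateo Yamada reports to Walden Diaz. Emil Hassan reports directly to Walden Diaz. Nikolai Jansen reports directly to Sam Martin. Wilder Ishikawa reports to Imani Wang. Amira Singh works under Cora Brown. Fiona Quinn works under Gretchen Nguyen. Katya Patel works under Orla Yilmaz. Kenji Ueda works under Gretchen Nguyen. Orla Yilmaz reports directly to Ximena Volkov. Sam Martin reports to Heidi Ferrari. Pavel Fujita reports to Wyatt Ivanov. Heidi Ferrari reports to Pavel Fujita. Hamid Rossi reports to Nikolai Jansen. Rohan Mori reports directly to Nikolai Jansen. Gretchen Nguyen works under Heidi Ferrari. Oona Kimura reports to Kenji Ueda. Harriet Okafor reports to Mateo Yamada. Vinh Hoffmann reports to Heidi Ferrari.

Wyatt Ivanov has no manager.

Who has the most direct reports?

Heidi Ferrari

Direct-report counts: Wyatt Ivanov has 2; Pavel Fujita has 1; Heidi Ferrari has 5; Cora Brown has 1; Sam Martin has 1; Nikolai Jansen has 2; Hamid Rossi has 3; Hope Ahmed has 1; Ximena Volkov has 1; Orla Yilmaz has 1; Katya Patel has 1; Vinh Hoffmann has 2; Zinnia Dubois has 2; Imani Wang has 2; Walden Diaz has 2; Mateo Yamada has 1; Gretchen Nguyen has 2; Kenji Ueda has 2. The largest is 5, held by Heidi Ferrari.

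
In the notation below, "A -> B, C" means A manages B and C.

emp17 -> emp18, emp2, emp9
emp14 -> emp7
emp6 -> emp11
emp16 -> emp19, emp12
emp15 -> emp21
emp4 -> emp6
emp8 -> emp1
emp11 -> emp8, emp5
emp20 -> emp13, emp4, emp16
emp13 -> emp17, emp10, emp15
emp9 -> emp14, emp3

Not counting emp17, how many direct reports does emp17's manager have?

2

emp17 reports to emp13. emp13's other direct reports are emp10, emp15 — 2 peers.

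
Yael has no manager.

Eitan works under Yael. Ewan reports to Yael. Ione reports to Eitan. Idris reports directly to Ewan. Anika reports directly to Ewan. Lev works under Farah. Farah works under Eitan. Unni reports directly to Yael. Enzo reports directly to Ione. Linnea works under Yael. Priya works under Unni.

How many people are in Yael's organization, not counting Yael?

Yael directly manages Ewan, Eitan, Unni, Linnea. Under Ewan: Anika, Idris (2). Under Eitan: Farah, Lev, Ione, Enzo (4). Under Unni: Priya (1). Linnea has no reports. So Yael's organization is 4 direct reports plus everyone under them: 3 + 5 + 2 + 1 = 11.

11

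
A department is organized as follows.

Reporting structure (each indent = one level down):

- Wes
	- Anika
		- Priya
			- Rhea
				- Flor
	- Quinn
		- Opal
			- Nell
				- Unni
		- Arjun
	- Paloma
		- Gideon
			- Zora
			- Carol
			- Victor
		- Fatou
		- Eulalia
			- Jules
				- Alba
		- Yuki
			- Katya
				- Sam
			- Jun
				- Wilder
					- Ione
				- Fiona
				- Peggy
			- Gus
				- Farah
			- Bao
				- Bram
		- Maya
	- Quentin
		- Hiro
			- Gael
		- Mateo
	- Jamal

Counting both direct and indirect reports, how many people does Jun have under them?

4

Jun directly manages Wilder, Fiona, Peggy. Under Wilder: Ione (1). Fiona has no reports. Peggy has no reports. So Jun's organization is 3 direct reports plus everyone under them: 2 + 1 + 1 = 4.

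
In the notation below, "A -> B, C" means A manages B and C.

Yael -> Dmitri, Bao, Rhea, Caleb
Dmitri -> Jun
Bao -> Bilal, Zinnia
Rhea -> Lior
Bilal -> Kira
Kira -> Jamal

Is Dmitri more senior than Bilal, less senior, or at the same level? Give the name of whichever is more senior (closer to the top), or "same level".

Dmitri is 1 level below Yael; Bilal is 2. Dmitri is higher.

Dmitri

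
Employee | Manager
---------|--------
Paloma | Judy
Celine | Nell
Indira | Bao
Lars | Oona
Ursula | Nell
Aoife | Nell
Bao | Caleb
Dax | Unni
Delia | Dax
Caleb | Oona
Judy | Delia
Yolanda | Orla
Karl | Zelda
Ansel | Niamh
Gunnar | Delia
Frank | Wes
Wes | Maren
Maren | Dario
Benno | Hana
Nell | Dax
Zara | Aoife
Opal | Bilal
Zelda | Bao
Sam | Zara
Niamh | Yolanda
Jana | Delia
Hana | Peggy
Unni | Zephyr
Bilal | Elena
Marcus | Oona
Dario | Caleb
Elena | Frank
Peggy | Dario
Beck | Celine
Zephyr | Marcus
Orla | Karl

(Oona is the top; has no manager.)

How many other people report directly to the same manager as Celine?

2

Celine reports to Nell. Nell's other direct reports are Aoife, Ursula — 2 peers.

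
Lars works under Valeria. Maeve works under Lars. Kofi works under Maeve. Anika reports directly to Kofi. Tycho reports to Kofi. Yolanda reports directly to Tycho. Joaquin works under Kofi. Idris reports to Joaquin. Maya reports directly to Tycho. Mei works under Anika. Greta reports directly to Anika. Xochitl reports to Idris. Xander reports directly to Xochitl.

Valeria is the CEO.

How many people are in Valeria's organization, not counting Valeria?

13

Valeria directly manages Lars. Under Lars: Maeve, Kofi, Joaquin, Idris, Xochitl, Xander, Tycho, Maya, Yolanda, Anika, Greta, Mei (12). That's 13 in total.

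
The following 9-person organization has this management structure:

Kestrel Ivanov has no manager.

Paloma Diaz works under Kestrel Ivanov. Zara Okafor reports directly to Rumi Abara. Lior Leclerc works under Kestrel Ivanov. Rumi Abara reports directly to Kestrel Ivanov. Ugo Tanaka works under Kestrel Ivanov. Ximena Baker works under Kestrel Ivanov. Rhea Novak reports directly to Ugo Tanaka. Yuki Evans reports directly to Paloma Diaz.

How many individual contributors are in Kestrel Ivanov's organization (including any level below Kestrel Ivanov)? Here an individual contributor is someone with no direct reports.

5

The people in Kestrel Ivanov's organization with no one reporting to them are Ximena Baker, Zara Okafor, Rhea Novak, Yuki Evans, Lior Leclerc. That is 5.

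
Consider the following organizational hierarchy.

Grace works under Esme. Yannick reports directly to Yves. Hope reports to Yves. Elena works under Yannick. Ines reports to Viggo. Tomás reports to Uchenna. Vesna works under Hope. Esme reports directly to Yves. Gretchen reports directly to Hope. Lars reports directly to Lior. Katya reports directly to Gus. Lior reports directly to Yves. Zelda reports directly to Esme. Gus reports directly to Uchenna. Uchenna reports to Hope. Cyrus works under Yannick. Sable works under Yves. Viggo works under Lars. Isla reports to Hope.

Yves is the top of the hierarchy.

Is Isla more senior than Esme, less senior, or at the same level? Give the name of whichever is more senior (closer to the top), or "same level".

Isla is 2 levels below Yves; Esme is 1. Esme is higher.

Esme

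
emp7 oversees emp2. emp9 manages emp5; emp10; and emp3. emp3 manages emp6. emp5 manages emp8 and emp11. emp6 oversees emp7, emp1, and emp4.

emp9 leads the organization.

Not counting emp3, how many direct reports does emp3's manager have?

2

emp3 reports to emp9. emp9's other direct reports are emp5, emp10 — 2 peers.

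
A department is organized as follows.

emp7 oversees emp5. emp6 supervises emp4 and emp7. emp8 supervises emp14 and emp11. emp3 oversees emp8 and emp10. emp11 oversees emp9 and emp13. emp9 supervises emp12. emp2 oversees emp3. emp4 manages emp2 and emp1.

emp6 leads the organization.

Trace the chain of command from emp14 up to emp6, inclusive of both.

emp14 reports to emp8. emp8 reports to emp3. emp3 reports to emp2. emp2 reports to emp4. emp4 reports to emp6. emp6 is at the top.

emp14 -> emp8 -> emp3 -> emp2 -> emp4 -> emp6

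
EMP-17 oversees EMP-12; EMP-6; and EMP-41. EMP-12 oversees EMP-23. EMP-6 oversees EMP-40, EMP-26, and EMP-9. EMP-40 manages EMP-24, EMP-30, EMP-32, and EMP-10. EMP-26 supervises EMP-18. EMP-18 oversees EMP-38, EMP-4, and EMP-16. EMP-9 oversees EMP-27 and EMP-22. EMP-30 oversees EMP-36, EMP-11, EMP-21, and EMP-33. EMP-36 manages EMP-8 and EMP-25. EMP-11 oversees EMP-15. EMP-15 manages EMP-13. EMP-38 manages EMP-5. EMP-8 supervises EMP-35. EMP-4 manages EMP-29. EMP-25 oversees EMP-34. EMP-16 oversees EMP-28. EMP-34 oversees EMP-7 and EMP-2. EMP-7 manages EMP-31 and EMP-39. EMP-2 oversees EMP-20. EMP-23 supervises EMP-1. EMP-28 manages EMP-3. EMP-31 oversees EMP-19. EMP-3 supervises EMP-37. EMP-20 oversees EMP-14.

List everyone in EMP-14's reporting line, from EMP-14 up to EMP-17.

EMP-14 reports to EMP-20. EMP-20 reports to EMP-2. EMP-2 reports to EMP-34. EMP-34 reports to EMP-25. EMP-25 reports to EMP-36. EMP-36 reports to EMP-30. EMP-30 reports to EMP-40. EMP-40 reports to EMP-6. EMP-6 reports to EMP-17. EMP-17 is at the top.

EMP-14 -> EMP-20 -> EMP-2 -> EMP-34 -> EMP-25 -> EMP-36 -> EMP-30 -> EMP-40 -> EMP-6 -> EMP-17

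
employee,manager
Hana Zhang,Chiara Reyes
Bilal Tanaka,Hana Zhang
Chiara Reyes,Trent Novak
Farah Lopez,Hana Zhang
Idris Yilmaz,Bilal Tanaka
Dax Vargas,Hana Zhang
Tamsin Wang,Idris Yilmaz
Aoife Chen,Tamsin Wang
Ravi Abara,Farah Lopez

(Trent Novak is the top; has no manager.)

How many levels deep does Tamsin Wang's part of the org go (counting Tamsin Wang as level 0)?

1

The longest chain under Tamsin Wang runs Tamsin Wang → Aoife Chen, which is 1 level below Tamsin Wang.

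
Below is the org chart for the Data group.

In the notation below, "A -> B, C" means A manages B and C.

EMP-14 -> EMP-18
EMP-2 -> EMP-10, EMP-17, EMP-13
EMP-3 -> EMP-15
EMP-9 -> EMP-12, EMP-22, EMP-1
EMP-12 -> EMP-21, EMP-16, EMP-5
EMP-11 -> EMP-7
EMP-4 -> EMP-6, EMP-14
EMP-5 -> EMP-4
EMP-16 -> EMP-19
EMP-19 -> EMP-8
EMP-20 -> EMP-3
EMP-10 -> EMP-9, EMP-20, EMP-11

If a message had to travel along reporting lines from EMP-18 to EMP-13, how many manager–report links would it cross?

8

EMP-18 is 7 levels below EMP-2, and EMP-13 is 1 level below EMP-2 (their lowest common manager). The shortest path runs up from EMP-18 to EMP-2 and back down to EMP-13: 7 + 1 = 8 links.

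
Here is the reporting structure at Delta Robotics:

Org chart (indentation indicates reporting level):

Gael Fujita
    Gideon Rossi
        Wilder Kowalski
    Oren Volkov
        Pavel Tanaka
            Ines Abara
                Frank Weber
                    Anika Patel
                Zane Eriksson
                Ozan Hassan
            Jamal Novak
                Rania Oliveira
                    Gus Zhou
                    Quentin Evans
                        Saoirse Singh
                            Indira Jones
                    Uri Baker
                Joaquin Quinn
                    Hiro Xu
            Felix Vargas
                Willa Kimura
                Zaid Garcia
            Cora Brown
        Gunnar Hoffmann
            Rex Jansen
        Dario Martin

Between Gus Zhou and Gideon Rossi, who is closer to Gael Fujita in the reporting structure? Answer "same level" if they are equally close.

Gideon Rossi

Gus Zhou is 5 levels below Gael Fujita; Gideon Rossi is 1. Gideon Rossi is higher.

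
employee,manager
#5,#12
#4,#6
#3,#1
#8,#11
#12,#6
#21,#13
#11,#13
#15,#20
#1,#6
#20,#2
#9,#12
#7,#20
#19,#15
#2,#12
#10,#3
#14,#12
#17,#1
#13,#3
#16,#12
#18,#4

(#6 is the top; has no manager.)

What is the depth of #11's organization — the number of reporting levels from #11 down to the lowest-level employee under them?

1

The longest chain under #11 runs #11 → #8, which is 1 level below #11.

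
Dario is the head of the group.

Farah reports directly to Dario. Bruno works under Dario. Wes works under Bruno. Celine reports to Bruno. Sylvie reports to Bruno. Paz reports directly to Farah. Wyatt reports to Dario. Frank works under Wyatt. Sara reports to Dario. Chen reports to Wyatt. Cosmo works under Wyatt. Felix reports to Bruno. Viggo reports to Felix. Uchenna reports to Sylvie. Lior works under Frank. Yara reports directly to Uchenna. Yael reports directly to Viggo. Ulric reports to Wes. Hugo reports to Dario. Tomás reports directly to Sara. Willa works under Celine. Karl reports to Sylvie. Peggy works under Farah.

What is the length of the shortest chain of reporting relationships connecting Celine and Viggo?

Celine is 1 level below Bruno, and Viggo is 2 levels below Bruno (their lowest common manager). The shortest path runs up from Celine to Bruno and back down to Viggo: 1 + 2 = 3 links.

3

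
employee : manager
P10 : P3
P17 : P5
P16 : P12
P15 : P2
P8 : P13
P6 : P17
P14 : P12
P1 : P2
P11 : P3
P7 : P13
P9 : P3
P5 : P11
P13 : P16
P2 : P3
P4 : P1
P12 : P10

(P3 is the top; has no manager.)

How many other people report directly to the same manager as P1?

P1 reports to P2. P2's other direct reports are P15 — 1 peer.

1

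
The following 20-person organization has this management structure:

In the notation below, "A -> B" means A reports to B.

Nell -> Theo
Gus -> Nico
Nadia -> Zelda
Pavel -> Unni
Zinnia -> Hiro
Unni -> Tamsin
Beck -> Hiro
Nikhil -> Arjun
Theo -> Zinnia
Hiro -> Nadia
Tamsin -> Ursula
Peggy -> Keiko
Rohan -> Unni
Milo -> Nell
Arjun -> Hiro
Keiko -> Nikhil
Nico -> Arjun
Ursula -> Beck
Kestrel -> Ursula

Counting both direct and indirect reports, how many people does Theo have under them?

Theo directly manages Nell. Under Nell: Milo (1). That's 2 in total.

2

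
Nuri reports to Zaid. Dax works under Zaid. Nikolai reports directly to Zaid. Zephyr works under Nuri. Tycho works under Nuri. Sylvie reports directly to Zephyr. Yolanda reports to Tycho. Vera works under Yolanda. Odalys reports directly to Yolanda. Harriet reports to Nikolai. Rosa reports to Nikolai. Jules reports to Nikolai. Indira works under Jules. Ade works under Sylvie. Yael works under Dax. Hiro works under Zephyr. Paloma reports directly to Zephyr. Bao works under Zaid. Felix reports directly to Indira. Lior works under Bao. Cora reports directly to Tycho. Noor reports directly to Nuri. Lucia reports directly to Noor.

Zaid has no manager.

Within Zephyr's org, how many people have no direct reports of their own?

The people in Zephyr's organization with no one reporting to them are Paloma, Hiro, Ade. That is 3.

3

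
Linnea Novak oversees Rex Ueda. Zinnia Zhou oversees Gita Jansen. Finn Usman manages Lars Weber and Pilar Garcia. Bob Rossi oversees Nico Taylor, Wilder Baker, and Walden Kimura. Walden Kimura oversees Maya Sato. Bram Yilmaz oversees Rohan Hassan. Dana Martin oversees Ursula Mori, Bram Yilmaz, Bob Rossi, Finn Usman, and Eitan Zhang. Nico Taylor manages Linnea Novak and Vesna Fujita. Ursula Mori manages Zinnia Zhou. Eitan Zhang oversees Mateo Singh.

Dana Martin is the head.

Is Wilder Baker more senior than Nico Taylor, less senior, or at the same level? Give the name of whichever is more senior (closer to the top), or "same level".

Both Wilder Baker and Nico Taylor are 2 levels below Dana Martin.

same level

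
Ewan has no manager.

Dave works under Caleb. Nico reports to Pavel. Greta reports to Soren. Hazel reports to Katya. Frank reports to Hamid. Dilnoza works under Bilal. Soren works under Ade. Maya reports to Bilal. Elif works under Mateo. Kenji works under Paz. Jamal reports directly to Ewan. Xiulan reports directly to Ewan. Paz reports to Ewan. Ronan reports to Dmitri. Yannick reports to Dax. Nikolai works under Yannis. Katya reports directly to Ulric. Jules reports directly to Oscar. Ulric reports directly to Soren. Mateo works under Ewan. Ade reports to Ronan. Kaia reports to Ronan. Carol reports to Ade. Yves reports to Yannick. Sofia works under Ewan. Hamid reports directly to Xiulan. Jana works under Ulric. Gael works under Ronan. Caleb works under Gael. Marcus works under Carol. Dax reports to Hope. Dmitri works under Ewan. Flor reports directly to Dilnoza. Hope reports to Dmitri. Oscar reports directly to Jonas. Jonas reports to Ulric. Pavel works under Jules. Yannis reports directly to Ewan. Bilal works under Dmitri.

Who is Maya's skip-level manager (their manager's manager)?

Dmitri

Maya reports to Bilal, and Bilal reports to Dmitri. So Maya's skip-level manager is Dmitri.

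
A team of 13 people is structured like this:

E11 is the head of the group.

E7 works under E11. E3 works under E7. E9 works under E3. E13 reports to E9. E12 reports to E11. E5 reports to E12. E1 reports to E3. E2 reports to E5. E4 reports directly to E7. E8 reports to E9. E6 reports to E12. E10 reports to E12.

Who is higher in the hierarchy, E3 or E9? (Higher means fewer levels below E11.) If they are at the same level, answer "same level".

E3

E3 is 2 levels below E11; E9 is 3. E3 is higher.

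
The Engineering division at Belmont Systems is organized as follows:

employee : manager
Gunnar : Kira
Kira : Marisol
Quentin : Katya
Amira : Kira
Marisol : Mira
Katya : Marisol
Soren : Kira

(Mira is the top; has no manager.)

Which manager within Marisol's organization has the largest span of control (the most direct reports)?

Direct-report counts within Marisol's organization: Marisol has 2; Kira has 3; Katya has 1. The largest is 3, held by Kira.

Kira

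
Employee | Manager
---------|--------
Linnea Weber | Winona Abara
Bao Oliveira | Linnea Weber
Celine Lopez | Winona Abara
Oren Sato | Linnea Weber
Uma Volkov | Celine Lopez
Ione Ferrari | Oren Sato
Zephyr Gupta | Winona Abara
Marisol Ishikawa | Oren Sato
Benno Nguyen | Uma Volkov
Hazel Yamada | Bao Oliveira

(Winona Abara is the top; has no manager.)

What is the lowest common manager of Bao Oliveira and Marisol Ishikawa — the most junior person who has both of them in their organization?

Bao Oliveira's chain of managers is Linnea Weber, Winona Abara. Marisol Ishikawa's chain of managers is Oren Sato, Linnea Weber, Winona Abara. The first manager that appears in both chains is Linnea Weber.

Linnea Weber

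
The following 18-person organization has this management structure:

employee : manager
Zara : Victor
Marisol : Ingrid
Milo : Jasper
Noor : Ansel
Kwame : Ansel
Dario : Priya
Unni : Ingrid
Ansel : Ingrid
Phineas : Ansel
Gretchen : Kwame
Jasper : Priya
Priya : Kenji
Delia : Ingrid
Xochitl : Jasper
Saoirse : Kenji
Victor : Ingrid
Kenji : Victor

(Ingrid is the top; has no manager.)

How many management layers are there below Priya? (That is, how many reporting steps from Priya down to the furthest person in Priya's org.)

2

The longest chain under Priya runs Priya → Jasper → Xochitl, which is 2 levels below Priya.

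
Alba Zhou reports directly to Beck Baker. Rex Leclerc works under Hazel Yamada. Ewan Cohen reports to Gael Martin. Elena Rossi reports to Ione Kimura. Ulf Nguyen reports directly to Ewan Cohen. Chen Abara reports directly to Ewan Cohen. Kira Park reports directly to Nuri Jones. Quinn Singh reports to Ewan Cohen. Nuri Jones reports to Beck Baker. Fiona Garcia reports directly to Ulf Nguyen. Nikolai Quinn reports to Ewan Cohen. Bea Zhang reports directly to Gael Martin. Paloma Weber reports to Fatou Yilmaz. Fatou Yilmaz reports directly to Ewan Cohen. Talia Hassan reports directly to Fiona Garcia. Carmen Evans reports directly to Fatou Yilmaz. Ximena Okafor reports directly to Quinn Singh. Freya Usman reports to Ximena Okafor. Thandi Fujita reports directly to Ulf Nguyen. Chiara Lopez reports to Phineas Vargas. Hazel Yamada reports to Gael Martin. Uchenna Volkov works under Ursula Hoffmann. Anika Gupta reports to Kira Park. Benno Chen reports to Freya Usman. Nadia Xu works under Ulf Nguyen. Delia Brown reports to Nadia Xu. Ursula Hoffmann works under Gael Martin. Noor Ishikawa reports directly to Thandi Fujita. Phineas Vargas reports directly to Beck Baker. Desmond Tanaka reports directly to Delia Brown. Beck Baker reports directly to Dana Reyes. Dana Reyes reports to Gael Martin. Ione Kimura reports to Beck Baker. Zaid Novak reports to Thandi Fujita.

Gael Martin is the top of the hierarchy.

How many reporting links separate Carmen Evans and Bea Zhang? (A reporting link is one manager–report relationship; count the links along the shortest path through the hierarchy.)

Carmen Evans is 3 levels below Gael Martin, and Bea Zhang is 1 level below Gael Martin (their lowest common manager). The shortest path runs up from Carmen Evans to Gael Martin and back down to Bea Zhang: 3 + 1 = 4 links.

4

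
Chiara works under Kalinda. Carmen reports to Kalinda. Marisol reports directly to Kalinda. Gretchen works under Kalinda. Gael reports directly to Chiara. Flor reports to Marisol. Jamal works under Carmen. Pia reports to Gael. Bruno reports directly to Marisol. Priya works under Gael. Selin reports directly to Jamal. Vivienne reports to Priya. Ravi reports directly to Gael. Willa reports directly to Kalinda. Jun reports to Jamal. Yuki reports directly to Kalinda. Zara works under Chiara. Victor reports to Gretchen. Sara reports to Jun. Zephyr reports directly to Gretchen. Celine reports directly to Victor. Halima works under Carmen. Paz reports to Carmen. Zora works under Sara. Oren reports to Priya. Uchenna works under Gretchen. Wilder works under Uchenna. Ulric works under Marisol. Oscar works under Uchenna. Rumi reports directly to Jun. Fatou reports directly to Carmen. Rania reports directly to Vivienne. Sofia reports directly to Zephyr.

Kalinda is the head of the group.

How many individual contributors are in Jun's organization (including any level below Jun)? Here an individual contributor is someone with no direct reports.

2

The people in Jun's organization with no one reporting to them are Rumi, Zora. That is 2.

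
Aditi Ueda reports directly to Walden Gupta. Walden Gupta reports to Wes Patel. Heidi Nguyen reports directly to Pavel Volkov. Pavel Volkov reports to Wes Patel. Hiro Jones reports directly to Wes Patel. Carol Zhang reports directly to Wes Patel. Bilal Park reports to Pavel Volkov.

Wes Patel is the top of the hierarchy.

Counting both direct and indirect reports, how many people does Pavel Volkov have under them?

Pavel Volkov directly manages Heidi Nguyen, Bilal Park. Heidi Nguyen has no reports. Bilal Park has no reports. So Pavel Volkov's organization is 2 direct reports plus everyone under them: 1 + 1 = 2.

2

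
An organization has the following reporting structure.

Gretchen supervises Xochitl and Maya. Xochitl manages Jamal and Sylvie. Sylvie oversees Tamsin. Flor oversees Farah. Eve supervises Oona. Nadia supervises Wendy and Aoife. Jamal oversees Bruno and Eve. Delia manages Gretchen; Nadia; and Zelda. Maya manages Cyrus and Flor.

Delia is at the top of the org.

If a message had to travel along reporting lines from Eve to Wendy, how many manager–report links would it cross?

6

Eve is 4 levels below Delia, and Wendy is 2 levels below Delia (their lowest common manager). The shortest path runs up from Eve to Delia and back down to Wendy: 4 + 2 = 6 links.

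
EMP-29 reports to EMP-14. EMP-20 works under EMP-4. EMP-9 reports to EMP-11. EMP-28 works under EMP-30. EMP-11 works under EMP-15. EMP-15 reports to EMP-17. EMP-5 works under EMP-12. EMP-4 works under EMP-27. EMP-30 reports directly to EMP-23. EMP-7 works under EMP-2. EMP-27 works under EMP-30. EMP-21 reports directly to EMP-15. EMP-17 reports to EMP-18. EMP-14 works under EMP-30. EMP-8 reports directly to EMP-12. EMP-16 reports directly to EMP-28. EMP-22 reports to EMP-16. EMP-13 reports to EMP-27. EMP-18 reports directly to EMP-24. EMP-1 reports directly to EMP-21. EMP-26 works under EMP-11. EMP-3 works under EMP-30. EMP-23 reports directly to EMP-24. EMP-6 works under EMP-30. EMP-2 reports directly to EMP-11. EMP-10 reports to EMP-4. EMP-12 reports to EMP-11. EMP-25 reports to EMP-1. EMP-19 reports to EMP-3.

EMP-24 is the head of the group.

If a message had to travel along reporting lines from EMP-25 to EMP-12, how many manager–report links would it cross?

5

EMP-25 is 3 levels below EMP-15, and EMP-12 is 2 levels below EMP-15 (their lowest common manager). The shortest path runs up from EMP-25 to EMP-15 and back down to EMP-12: 3 + 2 = 5 links.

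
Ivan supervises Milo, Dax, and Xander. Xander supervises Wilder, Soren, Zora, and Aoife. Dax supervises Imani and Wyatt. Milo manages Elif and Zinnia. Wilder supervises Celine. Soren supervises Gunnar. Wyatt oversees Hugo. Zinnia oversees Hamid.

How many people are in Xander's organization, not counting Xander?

6

Xander directly manages Wilder, Soren, Zora, Aoife. Under Wilder: Celine (1). Under Soren: Gunnar (1). Zora has no reports. Aoife has no reports. So Xander's organization is 4 direct reports plus everyone under them: 2 + 2 + 1 + 1 = 6.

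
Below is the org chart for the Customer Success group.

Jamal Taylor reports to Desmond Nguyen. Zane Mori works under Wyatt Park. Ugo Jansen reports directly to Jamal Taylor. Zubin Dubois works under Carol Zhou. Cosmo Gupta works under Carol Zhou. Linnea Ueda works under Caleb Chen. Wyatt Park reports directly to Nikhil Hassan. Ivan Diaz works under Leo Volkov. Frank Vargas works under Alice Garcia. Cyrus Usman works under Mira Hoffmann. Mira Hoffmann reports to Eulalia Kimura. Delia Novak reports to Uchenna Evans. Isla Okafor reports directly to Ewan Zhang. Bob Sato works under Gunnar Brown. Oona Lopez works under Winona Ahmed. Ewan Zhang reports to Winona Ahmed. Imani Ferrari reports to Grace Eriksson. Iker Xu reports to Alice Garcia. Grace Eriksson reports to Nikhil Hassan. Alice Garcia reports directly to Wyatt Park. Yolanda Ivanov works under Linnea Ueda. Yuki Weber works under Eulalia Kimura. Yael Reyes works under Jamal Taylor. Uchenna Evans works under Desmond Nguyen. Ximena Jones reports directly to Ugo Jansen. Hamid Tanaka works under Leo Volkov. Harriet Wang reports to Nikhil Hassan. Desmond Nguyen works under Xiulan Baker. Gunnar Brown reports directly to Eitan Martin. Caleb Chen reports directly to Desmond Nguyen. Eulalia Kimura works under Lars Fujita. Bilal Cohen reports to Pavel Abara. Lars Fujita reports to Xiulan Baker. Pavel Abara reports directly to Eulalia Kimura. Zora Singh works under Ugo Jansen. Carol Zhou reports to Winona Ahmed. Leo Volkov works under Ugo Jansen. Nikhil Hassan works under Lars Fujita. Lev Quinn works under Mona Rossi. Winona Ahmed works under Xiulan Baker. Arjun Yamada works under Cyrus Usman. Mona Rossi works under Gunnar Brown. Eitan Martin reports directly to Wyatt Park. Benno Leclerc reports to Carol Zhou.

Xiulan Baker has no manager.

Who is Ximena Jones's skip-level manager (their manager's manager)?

Ximena Jones reports to Ugo Jansen, and Ugo Jansen reports to Jamal Taylor. So Ximena Jones's skip-level manager is Jamal Taylor.

Jamal Taylor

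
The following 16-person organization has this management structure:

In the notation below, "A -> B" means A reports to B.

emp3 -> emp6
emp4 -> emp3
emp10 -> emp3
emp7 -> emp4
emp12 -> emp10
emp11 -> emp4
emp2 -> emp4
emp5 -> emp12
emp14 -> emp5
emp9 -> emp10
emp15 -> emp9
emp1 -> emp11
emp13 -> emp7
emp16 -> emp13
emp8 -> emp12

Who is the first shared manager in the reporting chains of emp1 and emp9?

emp3

emp1's chain of managers is emp11, emp4, emp3, emp6. emp9's chain of managers is emp10, emp3, emp6. The first manager that appears in both chains is emp3.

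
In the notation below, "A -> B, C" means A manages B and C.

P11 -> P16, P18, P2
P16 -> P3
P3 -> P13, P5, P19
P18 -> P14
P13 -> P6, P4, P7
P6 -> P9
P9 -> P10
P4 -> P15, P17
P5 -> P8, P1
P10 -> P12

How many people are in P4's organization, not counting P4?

2

P4 directly manages P15, P17. P15 has no reports. P17 has no reports. So P4's organization is 2 direct reports plus everyone under them: 1 + 1 = 2.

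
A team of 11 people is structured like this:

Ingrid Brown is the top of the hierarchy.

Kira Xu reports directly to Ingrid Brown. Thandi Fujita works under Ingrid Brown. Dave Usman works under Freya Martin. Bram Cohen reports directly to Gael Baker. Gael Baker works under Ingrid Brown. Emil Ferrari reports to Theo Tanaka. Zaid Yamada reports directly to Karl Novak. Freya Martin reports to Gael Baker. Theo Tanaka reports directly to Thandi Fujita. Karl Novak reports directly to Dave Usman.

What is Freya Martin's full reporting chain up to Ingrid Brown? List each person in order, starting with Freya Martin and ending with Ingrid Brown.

Freya Martin -> Gael Baker -> Ingrid Brown

Freya Martin reports to Gael Baker. Gael Baker reports to Ingrid Brown. Ingrid Brown is at the top.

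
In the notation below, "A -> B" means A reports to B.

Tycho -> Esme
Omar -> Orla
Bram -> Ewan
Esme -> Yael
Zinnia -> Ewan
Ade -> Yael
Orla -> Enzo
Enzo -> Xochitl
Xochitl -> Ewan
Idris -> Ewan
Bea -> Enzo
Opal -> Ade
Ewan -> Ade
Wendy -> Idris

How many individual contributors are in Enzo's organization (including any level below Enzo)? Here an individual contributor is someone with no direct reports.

The people in Enzo's organization with no one reporting to them are Bea, Omar. That is 2.

2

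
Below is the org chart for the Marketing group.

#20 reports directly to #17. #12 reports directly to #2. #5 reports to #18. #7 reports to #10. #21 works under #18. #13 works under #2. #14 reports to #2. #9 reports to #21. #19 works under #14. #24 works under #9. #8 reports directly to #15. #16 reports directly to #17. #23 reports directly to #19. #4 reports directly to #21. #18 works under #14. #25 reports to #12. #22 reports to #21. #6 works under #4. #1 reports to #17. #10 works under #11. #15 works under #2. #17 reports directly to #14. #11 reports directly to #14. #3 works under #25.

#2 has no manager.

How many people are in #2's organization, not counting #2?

24

#2 directly manages #13, #14, #15, #12. #13 has no reports. Under #14: #19, #23, #18, #5, #21, #9, #24, #4, #6, #22, #11, #10, #7, #17, #20, #1, #16 (17). Under #15: #8 (1). Under #12: #25, #3 (2). So #2's organization is 4 direct reports plus everyone under them: 1 + 18 + 2 + 3 = 24.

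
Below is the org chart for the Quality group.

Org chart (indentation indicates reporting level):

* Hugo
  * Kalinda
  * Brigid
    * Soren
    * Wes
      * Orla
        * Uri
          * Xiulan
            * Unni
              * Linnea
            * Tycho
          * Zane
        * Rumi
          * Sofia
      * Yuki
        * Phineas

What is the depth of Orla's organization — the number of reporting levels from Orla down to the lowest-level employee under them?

The longest chain under Orla runs Orla → Uri → Xiulan → Unni → Linnea, which is 4 levels below Orla.

4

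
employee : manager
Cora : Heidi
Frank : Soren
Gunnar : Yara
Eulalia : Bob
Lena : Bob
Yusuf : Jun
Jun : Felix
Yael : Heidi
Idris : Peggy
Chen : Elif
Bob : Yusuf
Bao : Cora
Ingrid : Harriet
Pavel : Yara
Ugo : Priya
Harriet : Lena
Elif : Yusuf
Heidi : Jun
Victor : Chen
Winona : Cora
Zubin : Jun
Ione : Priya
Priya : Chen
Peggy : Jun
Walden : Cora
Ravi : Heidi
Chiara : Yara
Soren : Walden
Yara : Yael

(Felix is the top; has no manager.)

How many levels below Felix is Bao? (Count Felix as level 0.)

4

Chain from Bao up to Felix: Bao → Cora → Heidi → Jun → Felix. That is 4 steps up, so Bao is 4 levels below Felix.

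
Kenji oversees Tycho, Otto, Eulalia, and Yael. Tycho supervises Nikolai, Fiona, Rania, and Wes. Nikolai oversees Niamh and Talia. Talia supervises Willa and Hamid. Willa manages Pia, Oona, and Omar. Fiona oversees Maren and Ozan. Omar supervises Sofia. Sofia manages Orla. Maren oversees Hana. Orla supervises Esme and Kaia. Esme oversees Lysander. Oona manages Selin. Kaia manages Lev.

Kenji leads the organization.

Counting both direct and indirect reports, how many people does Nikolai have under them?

14

Nikolai directly manages Niamh, Talia. Niamh has no reports. Under Talia: Hamid, Willa, Pia, Oona, Selin, Omar, Sofia, Orla, Kaia, Lev, Esme, Lysander (12). So Nikolai's organization is 2 direct reports plus everyone under them: 1 + 13 = 14.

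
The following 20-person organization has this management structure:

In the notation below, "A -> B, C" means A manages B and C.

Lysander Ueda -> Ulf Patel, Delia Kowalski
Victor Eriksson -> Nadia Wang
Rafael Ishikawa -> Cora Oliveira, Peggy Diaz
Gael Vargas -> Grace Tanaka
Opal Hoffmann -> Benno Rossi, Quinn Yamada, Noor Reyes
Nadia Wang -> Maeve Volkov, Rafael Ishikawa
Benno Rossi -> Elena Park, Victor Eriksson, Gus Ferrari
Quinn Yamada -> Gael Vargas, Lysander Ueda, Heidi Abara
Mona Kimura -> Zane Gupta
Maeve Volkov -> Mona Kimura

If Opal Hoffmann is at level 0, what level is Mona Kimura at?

Chain from Mona Kimura up to Opal Hoffmann: Mona Kimura → Maeve Volkov → Nadia Wang → Victor Eriksson → Benno Rossi → Opal Hoffmann. That is 5 steps up, so Mona Kimura is 5 levels below Opal Hoffmann.

5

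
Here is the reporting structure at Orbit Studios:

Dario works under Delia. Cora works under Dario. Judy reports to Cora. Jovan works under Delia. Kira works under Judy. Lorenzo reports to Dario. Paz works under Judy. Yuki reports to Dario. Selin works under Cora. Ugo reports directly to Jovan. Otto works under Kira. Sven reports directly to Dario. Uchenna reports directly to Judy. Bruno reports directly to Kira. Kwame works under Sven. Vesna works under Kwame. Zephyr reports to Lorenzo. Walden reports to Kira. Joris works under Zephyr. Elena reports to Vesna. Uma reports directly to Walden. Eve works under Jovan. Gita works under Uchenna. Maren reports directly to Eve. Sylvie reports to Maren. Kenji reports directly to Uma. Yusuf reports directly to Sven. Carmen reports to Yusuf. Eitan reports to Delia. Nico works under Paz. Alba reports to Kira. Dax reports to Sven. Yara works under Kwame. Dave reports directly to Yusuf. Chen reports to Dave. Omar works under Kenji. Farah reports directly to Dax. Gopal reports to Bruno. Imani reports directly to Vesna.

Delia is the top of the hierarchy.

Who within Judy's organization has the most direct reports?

Kira

Direct-report counts within Judy's organization: Judy has 3; Uchenna has 1; Paz has 1; Kira has 4; Walden has 1; Uma has 1; Kenji has 1; Bruno has 1. The largest is 4, held by Kira.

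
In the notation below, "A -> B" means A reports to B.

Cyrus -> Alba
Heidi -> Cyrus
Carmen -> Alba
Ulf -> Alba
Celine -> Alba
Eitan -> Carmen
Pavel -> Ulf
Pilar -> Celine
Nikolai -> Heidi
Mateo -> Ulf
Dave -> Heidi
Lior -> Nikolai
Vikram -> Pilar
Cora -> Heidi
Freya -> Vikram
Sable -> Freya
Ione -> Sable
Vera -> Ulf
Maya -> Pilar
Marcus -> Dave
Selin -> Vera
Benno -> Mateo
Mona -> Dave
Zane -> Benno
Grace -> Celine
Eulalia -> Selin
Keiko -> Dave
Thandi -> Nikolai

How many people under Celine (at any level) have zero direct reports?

3

The people in Celine's organization with no one reporting to them are Grace, Maya, Ione. That is 3.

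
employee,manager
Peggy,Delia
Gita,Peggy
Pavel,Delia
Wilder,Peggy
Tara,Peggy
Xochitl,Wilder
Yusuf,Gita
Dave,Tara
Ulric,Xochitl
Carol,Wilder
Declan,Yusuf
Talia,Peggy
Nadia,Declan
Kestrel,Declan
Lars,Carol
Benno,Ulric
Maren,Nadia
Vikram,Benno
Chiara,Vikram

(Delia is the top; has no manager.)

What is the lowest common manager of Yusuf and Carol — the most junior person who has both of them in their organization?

Peggy

Yusuf's chain of managers is Gita, Peggy, Delia. Carol's chain of managers is Wilder, Peggy, Delia. The first manager that appears in both chains is Peggy.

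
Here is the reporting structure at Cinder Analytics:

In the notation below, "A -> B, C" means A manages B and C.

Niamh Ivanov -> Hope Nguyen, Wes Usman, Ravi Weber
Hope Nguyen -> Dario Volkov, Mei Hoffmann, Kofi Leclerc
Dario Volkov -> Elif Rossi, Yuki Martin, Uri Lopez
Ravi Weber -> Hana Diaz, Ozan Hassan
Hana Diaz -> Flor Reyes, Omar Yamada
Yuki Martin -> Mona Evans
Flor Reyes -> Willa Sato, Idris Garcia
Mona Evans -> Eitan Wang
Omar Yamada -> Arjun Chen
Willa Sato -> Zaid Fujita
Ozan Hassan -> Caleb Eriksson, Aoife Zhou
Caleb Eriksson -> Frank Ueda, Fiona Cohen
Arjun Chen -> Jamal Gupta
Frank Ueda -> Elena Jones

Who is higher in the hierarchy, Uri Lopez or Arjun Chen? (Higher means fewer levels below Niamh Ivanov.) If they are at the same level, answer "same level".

Uri Lopez is 3 levels below Niamh Ivanov; Arjun Chen is 4. Uri Lopez is higher.

Uri Lopez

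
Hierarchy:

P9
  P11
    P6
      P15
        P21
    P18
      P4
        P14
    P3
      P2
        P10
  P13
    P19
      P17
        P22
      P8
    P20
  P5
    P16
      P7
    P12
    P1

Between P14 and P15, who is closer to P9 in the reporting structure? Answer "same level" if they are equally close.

P15

P14 is 4 levels below P9; P15 is 3. P15 is higher.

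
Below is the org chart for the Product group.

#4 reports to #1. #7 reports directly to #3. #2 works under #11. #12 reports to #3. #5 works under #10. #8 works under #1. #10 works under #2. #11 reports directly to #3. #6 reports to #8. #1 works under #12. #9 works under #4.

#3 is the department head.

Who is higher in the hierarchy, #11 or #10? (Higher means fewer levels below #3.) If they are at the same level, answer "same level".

#11 is 1 level below #3; #10 is 3. #11 is higher.

#11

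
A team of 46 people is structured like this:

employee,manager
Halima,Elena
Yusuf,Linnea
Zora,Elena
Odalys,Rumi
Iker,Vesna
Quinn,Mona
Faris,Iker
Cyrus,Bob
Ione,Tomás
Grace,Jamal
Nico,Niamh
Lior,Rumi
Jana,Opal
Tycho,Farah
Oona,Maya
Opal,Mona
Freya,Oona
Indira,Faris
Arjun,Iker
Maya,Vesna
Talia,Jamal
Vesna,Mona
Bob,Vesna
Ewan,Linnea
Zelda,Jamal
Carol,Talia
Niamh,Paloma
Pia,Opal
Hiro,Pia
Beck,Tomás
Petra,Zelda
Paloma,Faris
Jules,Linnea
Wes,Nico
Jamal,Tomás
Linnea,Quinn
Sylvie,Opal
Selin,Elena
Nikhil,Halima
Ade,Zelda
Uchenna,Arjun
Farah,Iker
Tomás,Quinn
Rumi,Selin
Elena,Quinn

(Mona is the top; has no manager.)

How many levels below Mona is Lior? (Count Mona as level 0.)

5

Chain from Lior up to Mona: Lior → Rumi → Selin → Elena → Quinn → Mona. That is 5 steps up, so Lior is 5 levels below Mona.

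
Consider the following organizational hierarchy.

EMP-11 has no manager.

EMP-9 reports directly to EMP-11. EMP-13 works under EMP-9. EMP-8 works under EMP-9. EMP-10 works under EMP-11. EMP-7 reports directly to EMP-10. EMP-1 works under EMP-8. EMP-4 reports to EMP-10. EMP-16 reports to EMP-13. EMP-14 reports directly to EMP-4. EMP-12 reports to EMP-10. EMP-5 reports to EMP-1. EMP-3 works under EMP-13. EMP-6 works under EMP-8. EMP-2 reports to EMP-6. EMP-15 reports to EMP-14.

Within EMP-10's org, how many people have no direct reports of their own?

3

The people in EMP-10's organization with no one reporting to them are EMP-12, EMP-15, EMP-7. That is 3.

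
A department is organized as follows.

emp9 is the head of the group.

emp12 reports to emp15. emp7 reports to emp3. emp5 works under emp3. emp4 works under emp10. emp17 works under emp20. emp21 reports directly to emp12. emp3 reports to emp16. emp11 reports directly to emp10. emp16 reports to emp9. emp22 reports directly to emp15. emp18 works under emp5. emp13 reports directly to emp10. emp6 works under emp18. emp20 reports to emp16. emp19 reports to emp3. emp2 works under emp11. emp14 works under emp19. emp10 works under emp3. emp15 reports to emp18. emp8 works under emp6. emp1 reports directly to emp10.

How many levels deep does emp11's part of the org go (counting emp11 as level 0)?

1

The longest chain under emp11 runs emp11 → emp2, which is 1 level below emp11.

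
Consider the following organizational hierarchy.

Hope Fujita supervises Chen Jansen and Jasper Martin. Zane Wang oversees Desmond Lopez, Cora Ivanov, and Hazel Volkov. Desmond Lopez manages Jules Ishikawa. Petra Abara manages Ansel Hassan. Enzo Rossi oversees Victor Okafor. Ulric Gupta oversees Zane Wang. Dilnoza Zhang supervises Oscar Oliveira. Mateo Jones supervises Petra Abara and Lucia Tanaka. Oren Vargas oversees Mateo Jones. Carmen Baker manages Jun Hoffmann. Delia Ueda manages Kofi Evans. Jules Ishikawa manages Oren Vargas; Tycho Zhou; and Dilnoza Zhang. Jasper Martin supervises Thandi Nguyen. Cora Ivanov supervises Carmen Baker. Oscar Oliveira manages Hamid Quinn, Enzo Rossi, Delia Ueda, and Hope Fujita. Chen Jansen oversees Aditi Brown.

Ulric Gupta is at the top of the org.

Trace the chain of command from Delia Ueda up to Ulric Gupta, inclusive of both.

Delia Ueda -> Oscar Oliveira -> Dilnoza Zhang -> Jules Ishikawa -> Desmond Lopez -> Zane Wang -> Ulric Gupta

Delia Ueda reports to Oscar Oliveira. Oscar Oliveira reports to Dilnoza Zhang. Dilnoza Zhang reports to Jules Ishikawa. Jules Ishikawa reports to Desmond Lopez. Desmond Lopez reports to Zane Wang. Zane Wang reports to Ulric Gupta. Ulric Gupta is at the top.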